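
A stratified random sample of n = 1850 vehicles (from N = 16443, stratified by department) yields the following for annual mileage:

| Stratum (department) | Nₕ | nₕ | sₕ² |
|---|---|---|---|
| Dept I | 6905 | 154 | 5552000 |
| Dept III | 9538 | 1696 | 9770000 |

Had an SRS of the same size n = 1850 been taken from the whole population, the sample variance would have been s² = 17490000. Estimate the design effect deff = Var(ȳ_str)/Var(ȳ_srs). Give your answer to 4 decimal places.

Var(ȳ_str) = Σ Wₕ²(1−fₕ)sₕ²/nₕ with Wₕ = Nₕ/16443:
  Dept I: (6905/16443)²·(1−154/6905)·5552000/154 = 6215.8198
  Dept III: (9538/16443)²·(1−1696/9538)·9770000/1696 = 1593.642
  → Var(ȳ_str) = 7809.4618.
Var(ȳ_srs) = (1 − 1850/16443)·17490000/1850 = 8390.3795.
deff = 7809.4618 / 8390.3795 = 0.9308.

0.9308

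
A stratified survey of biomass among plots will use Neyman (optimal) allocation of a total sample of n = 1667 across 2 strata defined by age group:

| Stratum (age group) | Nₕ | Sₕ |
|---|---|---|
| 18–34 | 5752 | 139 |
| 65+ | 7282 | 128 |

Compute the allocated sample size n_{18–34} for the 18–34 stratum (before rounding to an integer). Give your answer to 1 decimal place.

Neyman allocation: nₕ = n·NₕSₕ / Σⱼ NⱼSⱼ.
Σ NⱼSⱼ = 5752·139 + 7282·128 = 1.731624 × 10^6.
n_{18–34} = 1667·5752·139 / (1.731624 × 10^6) = 769.7.

769.7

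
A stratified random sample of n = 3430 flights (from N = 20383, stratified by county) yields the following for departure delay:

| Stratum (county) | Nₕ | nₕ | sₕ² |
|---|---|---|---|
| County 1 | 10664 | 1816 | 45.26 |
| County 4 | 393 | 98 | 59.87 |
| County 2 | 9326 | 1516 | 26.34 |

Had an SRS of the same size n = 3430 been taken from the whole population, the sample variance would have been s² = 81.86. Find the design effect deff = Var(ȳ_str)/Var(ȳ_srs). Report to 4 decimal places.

0.4472

Var(ȳ_str) = Σ Wₕ²(1−fₕ)sₕ²/nₕ with Wₕ = Nₕ/20383:
  County 1: (10664/20383)²·(1−1816/10664)·45.26/1816 = 0.0056601475
  County 4: (393/20383)²·(1−98/393)·59.87/98 = 1.7047533 × 10^-4
  County 2: (9326/20383)²·(1−1516/9326)·26.34/1516 = 0.0030459783
  → Var(ȳ_str) = 0.0088766011.
Var(ȳ_srs) = (1 − 3430/20383)·81.86/3430 = 0.019849797.
deff = 0.0088766011 / 0.019849797 = 0.4472.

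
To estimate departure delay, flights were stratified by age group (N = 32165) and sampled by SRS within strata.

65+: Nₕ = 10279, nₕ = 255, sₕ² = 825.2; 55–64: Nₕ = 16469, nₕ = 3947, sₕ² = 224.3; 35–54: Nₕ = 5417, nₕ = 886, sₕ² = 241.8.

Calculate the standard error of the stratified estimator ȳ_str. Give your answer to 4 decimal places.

Var(ȳ_str) = Σₕ Wₕ²(1 − fₕ)sₕ²/nₕ with Wₕ = Nₕ/N, N = 32165.
65+: Wₕ = 0.31957096; term = 0.31957096²·(1 − 0.02480786)·825.2/255 = 0.32228779.
55–64: Wₕ = 0.51201617; term = 0.51201617²·(1 − 0.23966240)·224.3/3947 = 0.011327549.
35–54: Wₕ = 0.16841287; term = 0.16841287²·(1 − 0.16355917)·241.8/886 = 0.0064745317.
Sum = 0.34008987.
SE = √(0.34008987) = 0.5832.

0.5832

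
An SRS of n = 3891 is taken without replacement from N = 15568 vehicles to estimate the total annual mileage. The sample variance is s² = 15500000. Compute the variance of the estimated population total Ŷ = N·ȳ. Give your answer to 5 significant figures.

Var(Ŷ) = N²·Var(ȳ) = N²·(1 − n/N)·s²/n.
f = 3891/15568 = 0.24993577; Var(ȳ) = 0.75006423·15500000/3891 = 2987.9197.
Var(Ŷ) = 15568² · 2987.9197 = 7.2416006 × 10^11.

7.2416 × 10^11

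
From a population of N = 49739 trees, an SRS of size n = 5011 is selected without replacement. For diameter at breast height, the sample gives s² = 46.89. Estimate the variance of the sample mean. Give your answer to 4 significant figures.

Under SRS without replacement, Var(ȳ) = (1 − f)·s²/n with f = n/N = 5011/49739 = 0.10074589.
Var(ȳ) = (1 − 0.10074589)·46.89/5011 = 0.89925411·0.0093574137 = 0.0084146927.

0.008415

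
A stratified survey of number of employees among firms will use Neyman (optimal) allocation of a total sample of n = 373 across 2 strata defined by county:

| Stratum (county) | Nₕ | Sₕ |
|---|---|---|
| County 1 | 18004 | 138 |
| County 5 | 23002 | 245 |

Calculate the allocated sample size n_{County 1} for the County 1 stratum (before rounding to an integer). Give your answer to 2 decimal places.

Neyman allocation: nₕ = n·NₕSₕ / Σⱼ NⱼSⱼ.
Σ NⱼSⱼ = 18004·138 + 23002·245 = 8.120042 × 10^6.
n_{County 1} = 373·18004·138 / (8.120042 × 10^6) = 114.13.

114.13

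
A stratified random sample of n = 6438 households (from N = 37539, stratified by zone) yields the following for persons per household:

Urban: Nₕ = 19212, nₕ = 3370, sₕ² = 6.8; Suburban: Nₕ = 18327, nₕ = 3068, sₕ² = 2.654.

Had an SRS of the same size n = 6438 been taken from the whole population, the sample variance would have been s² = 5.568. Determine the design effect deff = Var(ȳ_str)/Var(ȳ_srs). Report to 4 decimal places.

Var(ȳ_str) = Σ Wₕ²(1−fₕ)sₕ²/nₕ with Wₕ = Nₕ/37539:
  Urban: (19212/37539)²·(1−3370/19212)·6.8/3370 = 4.3580901 × 10^-4
  Suburban: (18327/37539)²·(1−3068/18327)·2.654/3068 = 1.7167127 × 10^-4
  → Var(ȳ_str) = 6.0748028 × 10^-4.
Var(ȳ_srs) = (1 − 6438/37539)·5.568/6438 = 7.1653912 × 10^-4.
deff = (6.0748028 × 10^-4) / (7.1653912 × 10^-4) = 0.8478.

0.8478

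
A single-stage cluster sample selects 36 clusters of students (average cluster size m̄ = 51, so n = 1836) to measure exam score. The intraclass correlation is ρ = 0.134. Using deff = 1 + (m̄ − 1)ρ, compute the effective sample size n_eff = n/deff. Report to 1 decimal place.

238.4

deff = 1 + (51 − 1)·0.134 = 1 + 6.7 = 7.7.
n_eff = 1836 / 7.7 = 238.4.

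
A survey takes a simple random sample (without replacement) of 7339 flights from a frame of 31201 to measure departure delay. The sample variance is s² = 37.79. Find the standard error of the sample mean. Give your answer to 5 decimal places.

Under SRS without replacement, Var(ȳ) = (1 − f)·s²/n with f = n/N = 7339/31201 = 0.23521682.
Var(ȳ) = (1 − 0.23521682)·37.79/7339 = 0.76478318·0.0051492029 = 0.0039380238.
SE(ȳ) = √(0.0039380238) = 0.06275.

0.06275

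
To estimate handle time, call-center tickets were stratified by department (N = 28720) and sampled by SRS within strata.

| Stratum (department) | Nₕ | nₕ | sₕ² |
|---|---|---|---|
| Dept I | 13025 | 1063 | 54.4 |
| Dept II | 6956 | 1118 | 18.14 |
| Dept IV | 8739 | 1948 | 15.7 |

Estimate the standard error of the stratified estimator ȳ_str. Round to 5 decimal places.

0.10510

Var(ȳ_str) = Σₕ Wₕ²(1 − fₕ)sₕ²/nₕ with Wₕ = Nₕ/N, N = 28720.
Dept I: Wₕ = 0.45351671; term = 0.45351671²·(1 − 0.08161228)·54.4/1063 = 0.0096667012.
Dept II: Wₕ = 0.24220056; term = 0.24220056²·(1 − 0.16072455)·18.14/1118 = 7.9882247 × 10^-4.
Dept IV: Wₕ = 0.30428273; term = 0.30428273²·(1 − 0.22290880)·15.7/1948 = 5.7987889 × 10^-4.
Sum = 0.011045403.
SE = √(0.011045403) = 0.10510.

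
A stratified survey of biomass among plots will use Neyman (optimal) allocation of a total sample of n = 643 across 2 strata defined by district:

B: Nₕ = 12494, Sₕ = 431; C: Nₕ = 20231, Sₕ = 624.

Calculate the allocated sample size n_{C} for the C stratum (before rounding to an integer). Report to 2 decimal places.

Neyman allocation: nₕ = n·NₕSₕ / Σⱼ NⱼSⱼ.
Σ NⱼSⱼ = 12494·431 + 20231·624 = 1.8009058 × 10^7.
n_{C} = 643·20231·624 / (1.8009058 × 10^7) = 450.74.

450.74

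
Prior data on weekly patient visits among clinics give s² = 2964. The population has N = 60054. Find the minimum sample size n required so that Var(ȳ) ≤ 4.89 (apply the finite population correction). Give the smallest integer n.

601

Without fpc, n₀ = s²/D = 2964/4.89 = 606.1350.
With fpc, (1 − n/N)·s²/n ≤ D requires n ≥ n₀/(1 + n₀/N) = 606.1350/(1 + 606.1350/60054) = 600.0783.
Rounding up, n = 601.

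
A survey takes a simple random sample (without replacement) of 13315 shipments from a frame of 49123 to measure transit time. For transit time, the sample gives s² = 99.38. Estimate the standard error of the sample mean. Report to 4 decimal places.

0.0738

Under SRS without replacement, Var(ȳ) = (1 − f)·s²/n with f = n/N = 13315/49123 = 0.27105429.
Var(ȳ) = (1 − 0.27105429)·99.38/13315 = 0.72894571·0.0074637627 = 0.0054406778.
SE(ȳ) = √(0.0054406778) = 0.0738.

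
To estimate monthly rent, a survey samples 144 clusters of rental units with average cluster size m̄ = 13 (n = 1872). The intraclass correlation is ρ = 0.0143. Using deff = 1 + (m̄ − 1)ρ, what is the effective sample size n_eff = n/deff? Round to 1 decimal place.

deff = 1 + (13 − 1)·0.0143 = 1 + 0.1716 = 1.1716.
n_eff = 1872 / 1.1716 = 1597.8.

1597.8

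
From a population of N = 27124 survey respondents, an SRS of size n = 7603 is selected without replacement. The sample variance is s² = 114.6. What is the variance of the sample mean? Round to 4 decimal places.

0.0108

Under SRS without replacement, Var(ȳ) = (1 − f)·s²/n with f = n/N = 7603/27124 = 0.28030526.
Var(ȳ) = (1 − 0.28030526)·114.6/7603 = 0.71969474·0.015072998 = 0.010847957.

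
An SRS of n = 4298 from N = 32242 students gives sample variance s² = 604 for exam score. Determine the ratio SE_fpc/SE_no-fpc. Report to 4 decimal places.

0.9310

f = n/N = 4298/32242 = 0.13330439.
SE_no-fpc = √(s²/n) = 0.37487395; SE_fpc = √((1−f)s²/n) = 0.34899448.
Ratio = √(1−f) = 0.93096488.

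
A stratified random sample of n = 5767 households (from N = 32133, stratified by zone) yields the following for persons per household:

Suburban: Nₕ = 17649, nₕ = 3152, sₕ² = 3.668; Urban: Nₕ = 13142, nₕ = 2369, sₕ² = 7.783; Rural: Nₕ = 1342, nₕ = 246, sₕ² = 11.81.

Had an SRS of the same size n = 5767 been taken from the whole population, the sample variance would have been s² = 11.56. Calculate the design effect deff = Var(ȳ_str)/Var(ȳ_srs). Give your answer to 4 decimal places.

0.4908

Var(ȳ_str) = Σ Wₕ²(1−fₕ)sₕ²/nₕ with Wₕ = Nₕ/32133:
  Suburban: (17649/32133)²·(1−3152/17649)·3.668/3152 = 2.8836252 × 10^-4
  Urban: (13142/32133)²·(1−2369/13142)·7.783/2369 = 4.5048211 × 10^-4
  Rural: (1342/32133)²·(1−246/1342)·11.81/246 = 6.8387277 × 10^-5
  → Var(ȳ_str) = 8.0723191 × 10^-4.
Var(ȳ_srs) = (1 − 5767/32133)·11.56/5767 = 0.0016447536.
deff = (8.0723191 × 10^-4) / 0.0016447536 = 0.4908.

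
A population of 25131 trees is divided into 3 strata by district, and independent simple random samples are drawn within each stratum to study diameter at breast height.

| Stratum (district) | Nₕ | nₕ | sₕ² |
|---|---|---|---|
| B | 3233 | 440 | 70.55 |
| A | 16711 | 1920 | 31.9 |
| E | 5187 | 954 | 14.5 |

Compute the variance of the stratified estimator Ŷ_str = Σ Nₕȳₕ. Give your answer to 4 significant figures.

5.888 × 10^6

Var(Ŷ_str) = Σₕ Nₕ²(1 − fₕ)sₕ²/nₕ.
B: 3233²·(1 − 440/3233)·70.55/440 = 1.4478414 × 10^6.
A: 16711²·(1 − 1920/16711)·31.9/1920 = 4.1066665 × 10^6.
E: 5187²·(1 − 954/5187)·14.5/954 = 333721.47.
Sum = 5.8882294 × 10^6.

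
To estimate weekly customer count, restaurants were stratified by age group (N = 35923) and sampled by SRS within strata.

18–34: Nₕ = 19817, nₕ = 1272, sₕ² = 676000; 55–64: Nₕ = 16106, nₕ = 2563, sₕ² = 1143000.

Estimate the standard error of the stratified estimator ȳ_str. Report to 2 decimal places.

Var(ȳ_str) = Σₕ Wₕ²(1 − fₕ)sₕ²/nₕ with Wₕ = Nₕ/N, N = 35923.
18–34: Wₕ = 0.55165214; term = 0.55165214²·(1 − 0.06418731)·676000/1272 = 151.34885.
55–64: Wₕ = 0.44834786; term = 0.44834786²·(1 − 0.15913324)·1143000/2563 = 75.379803.
Sum = 226.72865.
SE = √(226.72865) = 15.06.

15.06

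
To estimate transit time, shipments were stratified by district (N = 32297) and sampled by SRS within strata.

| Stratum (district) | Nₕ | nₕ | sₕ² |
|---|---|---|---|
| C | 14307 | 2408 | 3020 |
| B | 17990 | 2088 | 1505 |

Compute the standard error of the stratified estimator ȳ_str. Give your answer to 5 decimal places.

Var(ȳ_str) = Σₕ Wₕ²(1 − fₕ)sₕ²/nₕ with Wₕ = Nₕ/N, N = 32297.
C: Wₕ = 0.44298232; term = 0.44298232²·(1 − 0.16830922)·3020/2408 = 0.20468458.
B: Wₕ = 0.55701768; term = 0.55701768²·(1 − 0.11606448)·1505/2088 = 0.19768083.
Sum = 0.40236541.
SE = √(0.40236541) = 0.63432.

0.63432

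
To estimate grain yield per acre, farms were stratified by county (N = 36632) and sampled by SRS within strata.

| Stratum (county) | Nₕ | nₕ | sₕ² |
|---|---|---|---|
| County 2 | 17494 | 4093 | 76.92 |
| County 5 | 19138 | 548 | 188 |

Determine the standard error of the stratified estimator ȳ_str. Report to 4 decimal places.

0.3070

Var(ȳ_str) = Σₕ Wₕ²(1 − fₕ)sₕ²/nₕ with Wₕ = Nₕ/N, N = 36632.
County 2: Wₕ = 0.47756060; term = 0.47756060²·(1 − 0.23396593)·76.92/4093 = 0.0032832398.
County 5: Wₕ = 0.52243940; term = 0.52243940²·(1 − 0.02863413)·188/548 = 0.090956129.
Sum = 0.094239369.
SE = √(0.094239369) = 0.3070.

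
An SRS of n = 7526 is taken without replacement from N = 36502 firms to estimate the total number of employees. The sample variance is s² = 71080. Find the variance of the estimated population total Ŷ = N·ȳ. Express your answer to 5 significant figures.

Var(Ŷ) = N²·Var(ȳ) = N²·(1 − n/N)·s²/n.
f = 7526/36502 = 0.20618048; Var(ȳ) = 0.79381952·71080/7526 = 7.4973015.
Var(Ŷ) = 36502² · 7.4973015 = 9.9893746 × 10^9.

9.9894 × 10^9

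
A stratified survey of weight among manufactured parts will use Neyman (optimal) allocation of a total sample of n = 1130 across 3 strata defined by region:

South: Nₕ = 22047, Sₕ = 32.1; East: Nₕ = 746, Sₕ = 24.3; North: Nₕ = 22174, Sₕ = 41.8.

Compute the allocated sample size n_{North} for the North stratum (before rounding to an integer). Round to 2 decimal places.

633.73

Neyman allocation: nₕ = n·NₕSₕ / Σⱼ NⱼSⱼ.
Σ NⱼSⱼ = 22047·32.1 + 746·24.3 + 22174·41.8 = 1.6527097 × 10^6.
n_{North} = 1130·22174·41.8 / (1.6527097 × 10^6) = 633.73.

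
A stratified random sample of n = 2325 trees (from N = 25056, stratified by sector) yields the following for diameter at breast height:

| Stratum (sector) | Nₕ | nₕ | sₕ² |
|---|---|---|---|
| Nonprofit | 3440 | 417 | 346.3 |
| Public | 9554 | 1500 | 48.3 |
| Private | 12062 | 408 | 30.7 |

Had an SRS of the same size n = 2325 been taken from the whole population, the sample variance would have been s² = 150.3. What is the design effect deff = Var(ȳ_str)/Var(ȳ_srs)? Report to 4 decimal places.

0.5891

Var(ȳ_str) = Σ Wₕ²(1−fₕ)sₕ²/nₕ with Wₕ = Nₕ/25056:
  Nonprofit: (3440/25056)²·(1−417/3440)·346.3/417 = 0.013755917
  Public: (9554/25056)²·(1−1500/9554)·48.3/1500 = 0.0039466558
  Private: (12062/25056)²·(1−408/12062)·30.7/408 = 0.016848028
  → Var(ȳ_str) = 0.034550601.
Var(ȳ_srs) = (1 − 2325/25056)·150.3/2325 = 0.058646598.
deff = 0.034550601 / 0.058646598 = 0.5891.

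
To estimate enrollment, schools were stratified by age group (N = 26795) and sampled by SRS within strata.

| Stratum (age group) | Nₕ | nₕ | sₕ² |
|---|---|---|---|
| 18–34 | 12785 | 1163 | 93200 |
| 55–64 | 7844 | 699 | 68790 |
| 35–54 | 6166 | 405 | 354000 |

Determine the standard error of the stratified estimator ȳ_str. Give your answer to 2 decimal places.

8.22

Var(ȳ_str) = Σₕ Wₕ²(1 − fₕ)sₕ²/nₕ with Wₕ = Nₕ/N, N = 26795.
18–34: Wₕ = 0.47714126; term = 0.47714126²·(1 − 0.09096598)·93200/1163 = 16.584802.
55–64: Wₕ = 0.29274118; term = 0.29274118²·(1 − 0.08911270)·68790/699 = 7.6821084.
35–54: Wₕ = 0.23011756; term = 0.23011756²·(1 − 0.06568278)·354000/405 = 43.245618.
Sum = 67.512528.
SE = √(67.512528) = 8.22.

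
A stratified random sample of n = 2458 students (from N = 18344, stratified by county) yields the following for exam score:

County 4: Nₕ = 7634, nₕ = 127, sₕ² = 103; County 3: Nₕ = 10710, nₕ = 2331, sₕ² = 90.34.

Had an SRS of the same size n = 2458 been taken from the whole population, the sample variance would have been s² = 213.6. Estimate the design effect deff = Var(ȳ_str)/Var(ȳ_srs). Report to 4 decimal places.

1.9727

Var(ȳ_str) = Σ Wₕ²(1−fₕ)sₕ²/nₕ with Wₕ = Nₕ/18344:
  County 4: (7634/18344)²·(1−127/7634)·103/127 = 0.13812236
  County 3: (10710/18344)²·(1−2331/10710)·90.34/2331 = 0.010335498
  → Var(ȳ_str) = 0.14845786.
Var(ȳ_srs) = (1 − 2458/18344)·213.6/2458 = 0.075255784.
deff = 0.14845786 / 0.075255784 = 1.9727.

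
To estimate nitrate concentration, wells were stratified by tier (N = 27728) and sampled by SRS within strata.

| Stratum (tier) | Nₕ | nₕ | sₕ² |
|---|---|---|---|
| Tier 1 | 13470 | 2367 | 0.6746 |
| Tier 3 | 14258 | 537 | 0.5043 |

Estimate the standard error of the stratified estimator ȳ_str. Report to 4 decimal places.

Var(ȳ_str) = Σₕ Wₕ²(1 − fₕ)sₕ²/nₕ with Wₕ = Nₕ/N, N = 27728.
Tier 1: Wₕ = 0.48579054; term = 0.48579054²·(1 − 0.17572383)·0.6746/2367 = 5.5439451 × 10^-5.
Tier 3: Wₕ = 0.51420946; term = 0.51420946²·(1 − 0.03766307)·0.5043/537 = 2.3895822 × 10^-4.
Sum = 2.9439767 × 10^-4.
SE = √(2.9439767 × 10^-4) = 0.0172.

0.0172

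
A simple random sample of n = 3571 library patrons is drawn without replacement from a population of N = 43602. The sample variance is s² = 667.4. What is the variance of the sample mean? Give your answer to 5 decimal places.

Under SRS without replacement, Var(ȳ) = (1 − f)·s²/n with f = n/N = 3571/43602 = 0.08189991.
Var(ȳ) = (1 − 0.08189991)·667.4/3571 = 0.91810009·0.18689443 = 0.17158779.

0.17159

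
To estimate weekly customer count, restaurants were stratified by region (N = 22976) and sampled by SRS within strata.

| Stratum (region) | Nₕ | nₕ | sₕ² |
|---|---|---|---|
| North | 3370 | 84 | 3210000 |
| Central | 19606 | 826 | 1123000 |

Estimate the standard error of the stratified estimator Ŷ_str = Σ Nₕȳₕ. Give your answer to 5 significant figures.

961130

Var(Ŷ_str) = Σₕ Nₕ²(1 − fₕ)sₕ²/nₕ.
North: 3370²·(1 − 84/3370)·3210000/84 = 4.2317812 × 10^11.
Central: 19606²·(1 − 826/19606)·1123000/826 = 5.0059245 × 10^11.
Sum = 9.2377057 × 10^11.
SE = √(9.2377057 × 10^11) = 961130.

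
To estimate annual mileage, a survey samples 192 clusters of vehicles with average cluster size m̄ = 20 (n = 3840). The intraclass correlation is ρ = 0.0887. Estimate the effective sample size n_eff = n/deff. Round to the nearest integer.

1430

deff = 1 + (20 − 1)·0.0887 = 1 + 1.6853 = 2.6853.
n_eff = 3840 / 2.6853 = 1430.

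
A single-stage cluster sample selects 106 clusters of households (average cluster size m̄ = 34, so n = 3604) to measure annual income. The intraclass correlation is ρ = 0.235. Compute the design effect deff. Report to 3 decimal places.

deff = 1 + (34 − 1)·0.235 = 1 + 7.755 = 8.755.

8.755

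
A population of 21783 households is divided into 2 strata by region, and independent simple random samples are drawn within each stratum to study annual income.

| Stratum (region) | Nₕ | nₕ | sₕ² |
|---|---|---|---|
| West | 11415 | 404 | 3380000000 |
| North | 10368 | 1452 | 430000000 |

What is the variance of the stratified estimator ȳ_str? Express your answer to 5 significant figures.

2.2739 × 10^6

Var(ȳ_str) = Σₕ Wₕ²(1 − fₕ)sₕ²/nₕ with Wₕ = Nₕ/N, N = 21783.
West: Wₕ = 0.52403250; term = 0.52403250²·(1 − 0.03539203)·3380000000/404 = 2.2161678 × 10^6.
North: Wₕ = 0.47596750; term = 0.47596750²·(1 − 0.14004630)·430000000/1452 = 57694.114.
Sum = 2.2738619 × 10^6.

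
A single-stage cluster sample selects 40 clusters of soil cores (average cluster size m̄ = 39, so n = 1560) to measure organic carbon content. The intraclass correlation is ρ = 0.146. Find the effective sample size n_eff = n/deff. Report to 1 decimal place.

238.2

deff = 1 + (39 − 1)·0.146 = 1 + 5.548 = 6.548.
n_eff = 1560 / 6.548 = 238.2.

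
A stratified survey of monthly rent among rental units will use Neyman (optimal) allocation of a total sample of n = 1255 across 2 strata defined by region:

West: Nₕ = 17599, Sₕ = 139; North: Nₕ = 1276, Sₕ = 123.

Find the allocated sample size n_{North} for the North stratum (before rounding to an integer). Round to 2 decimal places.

75.66

Neyman allocation: nₕ = n·NₕSₕ / Σⱼ NⱼSⱼ.
Σ NⱼSⱼ = 17599·139 + 1276·123 = 2.603209 × 10^6.
n_{North} = 1255·1276·123 / (2.603209 × 10^6) = 75.66.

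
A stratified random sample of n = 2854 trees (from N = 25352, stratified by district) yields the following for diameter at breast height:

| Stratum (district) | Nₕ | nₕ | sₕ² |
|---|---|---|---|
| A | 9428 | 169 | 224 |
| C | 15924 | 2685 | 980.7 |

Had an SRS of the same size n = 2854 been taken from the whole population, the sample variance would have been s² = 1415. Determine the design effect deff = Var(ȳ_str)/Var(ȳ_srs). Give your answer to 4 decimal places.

Var(ȳ_str) = Σ Wₕ²(1−fₕ)sₕ²/nₕ with Wₕ = Nₕ/25352:
  A: (9428/25352)²·(1−169/9428)·224/169 = 0.1800199
  C: (15924/25352)²·(1−2685/15924)·980.7/2685 = 0.11980496
  → Var(ȳ_str) = 0.29982486.
Var(ȳ_srs) = (1 − 2854/25352)·1415/2854 = 0.43998124.
deff = 0.29982486 / 0.43998124 = 0.6814.

0.6814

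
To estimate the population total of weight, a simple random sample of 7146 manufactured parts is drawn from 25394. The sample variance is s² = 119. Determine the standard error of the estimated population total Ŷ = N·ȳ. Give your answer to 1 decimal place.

Var(Ŷ) = N²·Var(ȳ) = N²·(1 − n/N)·s²/n.
f = 7146/25394 = 0.28140506; Var(ȳ) = 0.71859494·119/7146 = 0.011966526.
Var(Ŷ) = 25394² · 0.011966526 = 7.7166769 × 10^6.
SE(Ŷ) = √(7.7166769 × 10^6) = 2777.9.

2777.9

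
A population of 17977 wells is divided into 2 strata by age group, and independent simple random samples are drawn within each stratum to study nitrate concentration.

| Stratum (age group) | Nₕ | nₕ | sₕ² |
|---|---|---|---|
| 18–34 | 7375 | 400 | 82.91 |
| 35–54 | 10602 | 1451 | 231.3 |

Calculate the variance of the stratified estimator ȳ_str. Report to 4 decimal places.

0.0808

Var(ȳ_str) = Σₕ Wₕ²(1 − fₕ)sₕ²/nₕ with Wₕ = Nₕ/N, N = 17977.
18–34: Wₕ = 0.41024643; term = 0.41024643²·(1 − 0.05423729)·82.91/400 = 0.032992766.
35–54: Wₕ = 0.58975357; term = 0.58975357²·(1 − 0.13686097)·231.3/1451 = 0.047855311.
Sum = 0.080848077.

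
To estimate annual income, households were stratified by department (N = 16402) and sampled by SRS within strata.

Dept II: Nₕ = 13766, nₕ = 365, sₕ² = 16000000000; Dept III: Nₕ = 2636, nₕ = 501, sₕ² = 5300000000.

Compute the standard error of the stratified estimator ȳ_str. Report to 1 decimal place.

5502.8

Var(ȳ_str) = Σₕ Wₕ²(1 − fₕ)sₕ²/nₕ with Wₕ = Nₕ/N, N = 16402.
Dept II: Wₕ = 0.83928789; term = 0.83928789²·(1 − 0.02651460)·16000000000/365 = 3.0059273 × 10^7.
Dept III: Wₕ = 0.16071211; term = 0.16071211²·(1 − 0.19006070)·5300000000/501 = 221303.26.
Sum = 3.0280576 × 10^7.
SE = √(3.0280576 × 10^7) = 5502.8.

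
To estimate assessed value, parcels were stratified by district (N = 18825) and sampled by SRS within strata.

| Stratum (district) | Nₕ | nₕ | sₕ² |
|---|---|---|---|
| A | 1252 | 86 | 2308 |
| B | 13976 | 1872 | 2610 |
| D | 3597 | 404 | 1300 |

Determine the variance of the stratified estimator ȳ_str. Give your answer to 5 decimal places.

Var(ȳ_str) = Σₕ Wₕ²(1 − fₕ)sₕ²/nₕ with Wₕ = Nₕ/N, N = 18825.
A: Wₕ = 0.06650730; term = 0.06650730²·(1 − 0.06869010)·2308/86 = 0.11055293.
B: Wₕ = 0.74241700; term = 0.74241700²·(1 − 0.13394390)·2610/1872 = 0.66554358.
D: Wₕ = 0.19107570; term = 0.19107570²·(1 − 0.11231582)·1300/404 = 0.10428729.
Sum = 0.8803838.

0.88038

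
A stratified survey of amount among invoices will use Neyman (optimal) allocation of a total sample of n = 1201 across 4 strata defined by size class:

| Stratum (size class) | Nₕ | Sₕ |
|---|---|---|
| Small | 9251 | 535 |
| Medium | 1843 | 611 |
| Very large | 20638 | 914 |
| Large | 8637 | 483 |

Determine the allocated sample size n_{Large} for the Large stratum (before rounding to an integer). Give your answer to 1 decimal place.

Neyman allocation: nₕ = n·NₕSₕ / Σⱼ NⱼSⱼ.
Σ NⱼSⱼ = 9251·535 + 1843·611 + 20638·914 + 8637·483 = 2.9110161 × 10^7.
n_{Large} = 1201·8637·483 / (2.9110161 × 10^7) = 172.1.

172.1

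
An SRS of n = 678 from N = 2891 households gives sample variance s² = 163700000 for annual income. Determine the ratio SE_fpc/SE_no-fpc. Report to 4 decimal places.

0.8749

f = n/N = 678/2891 = 0.23452093.
SE_no-fpc = √(s²/n) = 491.37097; SE_fpc = √((1−f)s²/n) = 429.90862.
Ratio = √(1−f) = 0.87491661.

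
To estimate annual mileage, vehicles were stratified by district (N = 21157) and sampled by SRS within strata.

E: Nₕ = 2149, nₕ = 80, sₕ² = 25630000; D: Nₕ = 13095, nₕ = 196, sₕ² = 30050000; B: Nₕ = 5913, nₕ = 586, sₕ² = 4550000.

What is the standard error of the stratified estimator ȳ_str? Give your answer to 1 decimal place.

Var(ȳ_str) = Σₕ Wₕ²(1 − fₕ)sₕ²/nₕ with Wₕ = Nₕ/N, N = 21157.
E: Wₕ = 0.10157395; term = 0.10157395²·(1 − 0.03722662)·25630000/80 = 3182.3457.
D: Wₕ = 0.61894408; term = 0.61894408²·(1 − 0.01496754)·30050000/196 = 57855.117.
B: Wₕ = 0.27948197; term = 0.27948197²·(1 − 0.09910367)·4550000/586 = 546.38175.
Sum = 61583.844.
SE = √(61583.844) = 248.2.

248.2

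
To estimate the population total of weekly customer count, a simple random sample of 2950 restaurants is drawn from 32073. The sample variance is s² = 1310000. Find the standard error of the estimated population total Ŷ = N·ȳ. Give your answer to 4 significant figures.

644000

Var(Ŷ) = N²·Var(ȳ) = N²·(1 − n/N)·s²/n.
f = 2950/32073 = 0.09197768; Var(ȳ) = 0.90802232·1310000/2950 = 403.22347.
Var(Ŷ) = 32073² · 403.22347 = 4.1478684 × 10^11.
SE(Ŷ) = √(4.1478684 × 10^11) = 644000.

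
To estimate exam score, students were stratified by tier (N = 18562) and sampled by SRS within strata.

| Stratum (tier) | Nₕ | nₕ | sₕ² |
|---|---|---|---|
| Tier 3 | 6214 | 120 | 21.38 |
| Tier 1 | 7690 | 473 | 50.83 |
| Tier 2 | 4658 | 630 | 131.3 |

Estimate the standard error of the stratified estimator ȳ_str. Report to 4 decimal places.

0.2196

Var(ȳ_str) = Σₕ Wₕ²(1 − fₕ)sₕ²/nₕ with Wₕ = Nₕ/N, N = 18562.
Tier 3: Wₕ = 0.33476996; term = 0.33476996²·(1 − 0.01931123)·21.38/120 = 0.01958171.
Tier 1: Wₕ = 0.41428725; term = 0.41428725²·(1 − 0.06150845)·50.83/473 = 0.017309817.
Tier 2: Wₕ = 0.25094279; term = 0.25094279²·(1 − 0.13525118)·131.3/630 = 0.011349157.
Sum = 0.048240684.
SE = √(0.048240684) = 0.2196.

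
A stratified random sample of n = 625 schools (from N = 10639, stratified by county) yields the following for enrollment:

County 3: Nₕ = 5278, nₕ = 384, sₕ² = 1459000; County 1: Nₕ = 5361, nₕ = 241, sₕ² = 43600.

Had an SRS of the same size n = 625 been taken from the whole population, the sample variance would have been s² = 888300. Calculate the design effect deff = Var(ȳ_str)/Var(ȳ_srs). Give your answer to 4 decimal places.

Var(ȳ_str) = Σ Wₕ²(1−fₕ)sₕ²/nₕ with Wₕ = Nₕ/10639:
  County 3: (5278/10639)²·(1−384/5278)·1459000/384 = 867.07328
  County 1: (5361/10639)²·(1−241/5361)·43600/241 = 43.871612
  → Var(ȳ_str) = 910.94489.
Var(ȳ_srs) = (1 − 625/10639)·888300/625 = 1337.7853.
deff = 910.94489 / 1337.7853 = 0.6809.

0.6809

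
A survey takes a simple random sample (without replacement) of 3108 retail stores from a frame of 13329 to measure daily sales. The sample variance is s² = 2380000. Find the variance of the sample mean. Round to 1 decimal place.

587.2

Under SRS without replacement, Var(ȳ) = (1 − f)·s²/n with f = n/N = 3108/13329 = 0.23317578.
Var(ȳ) = (1 − 0.23317578)·2380000/3108 = 0.76682422·765.76577 = 587.20773.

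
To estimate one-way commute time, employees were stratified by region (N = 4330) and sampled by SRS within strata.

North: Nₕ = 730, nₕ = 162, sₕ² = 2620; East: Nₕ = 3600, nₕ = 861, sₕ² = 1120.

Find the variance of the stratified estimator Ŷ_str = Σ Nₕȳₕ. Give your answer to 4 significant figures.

1.953 × 10^7

Var(Ŷ_str) = Σₕ Nₕ²(1 − fₕ)sₕ²/nₕ.
North: 730²·(1 − 162/730)·2620/162 = 6.7059062 × 10^6.
East: 3600²·(1 − 861/3600)·1120/861 = 1.2826537 × 10^7.
Sum = 1.9532443 × 10^7.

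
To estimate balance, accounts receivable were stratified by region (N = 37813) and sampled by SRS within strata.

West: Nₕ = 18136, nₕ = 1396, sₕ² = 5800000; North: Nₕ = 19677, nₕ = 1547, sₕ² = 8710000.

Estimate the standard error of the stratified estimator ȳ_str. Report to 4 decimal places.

Var(ȳ_str) = Σₕ Wₕ²(1 − fₕ)sₕ²/nₕ with Wₕ = Nₕ/N, N = 37813.
West: Wₕ = 0.47962341; term = 0.47962341²·(1 − 0.07697397)·5800000/1396 = 882.18012.
North: Wₕ = 0.52037659; term = 0.52037659²·(1 − 0.07861971)·8710000/1547 = 1404.7604.
Sum = 2286.9405.
SE = √(2286.9405) = 47.8220.

47.8220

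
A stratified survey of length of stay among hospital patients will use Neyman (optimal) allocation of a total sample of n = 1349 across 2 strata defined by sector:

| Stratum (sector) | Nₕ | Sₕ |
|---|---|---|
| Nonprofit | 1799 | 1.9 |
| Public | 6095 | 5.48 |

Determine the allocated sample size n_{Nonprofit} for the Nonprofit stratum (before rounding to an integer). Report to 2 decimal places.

Neyman allocation: nₕ = n·NₕSₕ / Σⱼ NⱼSⱼ.
Σ NⱼSⱼ = 1799·1.9 + 6095·5.48 = 36818.7.
n_{Nonprofit} = 1349·1799·1.9 / 36818.7 = 125.24.

125.24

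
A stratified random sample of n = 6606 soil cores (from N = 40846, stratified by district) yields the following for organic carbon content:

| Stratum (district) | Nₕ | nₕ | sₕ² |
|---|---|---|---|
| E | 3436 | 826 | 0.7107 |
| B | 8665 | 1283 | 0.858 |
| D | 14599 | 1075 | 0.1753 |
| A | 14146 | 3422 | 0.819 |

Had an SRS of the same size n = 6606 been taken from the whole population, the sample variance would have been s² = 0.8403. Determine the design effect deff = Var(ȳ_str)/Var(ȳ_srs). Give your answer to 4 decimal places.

Var(ȳ_str) = Σ Wₕ²(1−fₕ)sₕ²/nₕ with Wₕ = Nₕ/40846:
  E: (3436/40846)²·(1−826/3436)·0.7107/826 = 4.6248842 × 10^-6
  B: (8665/40846)²·(1−1283/8665)·0.858/1283 = 2.5639182 × 10^-5
  D: (14599/40846)²·(1−1075/14599)·0.1753/1075 = 1.9297571 × 10^-5
  A: (14146/40846)²·(1−3422/14146)·0.819/3422 = 2.1761824 × 10^-5
  → Var(ȳ_str) = 7.1323461 × 10^-5.
Var(ȳ_srs) = (1 − 6606/40846)·0.8403/6606 = 1.0663015 × 10^-4.
deff = (7.1323461 × 10^-5) / (1.0663015 × 10^-4) = 0.6689.

0.6689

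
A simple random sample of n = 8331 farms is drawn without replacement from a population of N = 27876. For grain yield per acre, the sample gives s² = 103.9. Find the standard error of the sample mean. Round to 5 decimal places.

0.09351

Under SRS without replacement, Var(ȳ) = (1 − f)·s²/n with f = n/N = 8331/27876 = 0.29885923.
Var(ȳ) = (1 − 0.29885923)·103.9/8331 = 0.70114077·0.012471492 = 0.0087442715.
SE(ȳ) = √(0.0087442715) = 0.09351.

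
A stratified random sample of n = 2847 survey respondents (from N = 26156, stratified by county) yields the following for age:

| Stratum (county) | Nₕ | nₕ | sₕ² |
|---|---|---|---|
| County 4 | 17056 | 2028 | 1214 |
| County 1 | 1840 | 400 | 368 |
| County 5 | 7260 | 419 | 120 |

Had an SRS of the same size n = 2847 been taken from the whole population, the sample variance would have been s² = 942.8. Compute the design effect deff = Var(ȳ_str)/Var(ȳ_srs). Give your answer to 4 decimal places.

Var(ȳ_str) = Σ Wₕ²(1−fₕ)sₕ²/nₕ with Wₕ = Nₕ/26156:
  County 4: (17056/26156)²·(1−2028/17056)·1214/2028 = 0.22427789
  County 1: (1840/26156)²·(1−400/1840)·368/400 = 0.0035630793
  County 5: (7260/26156)²·(1−419/7260)·120/419 = 0.020791258
  → Var(ȳ_str) = 0.24863223.
Var(ȳ_srs) = (1 − 2847/26156)·942.8/2847 = 0.29511034.
deff = 0.24863223 / 0.29511034 = 0.8425.

0.8425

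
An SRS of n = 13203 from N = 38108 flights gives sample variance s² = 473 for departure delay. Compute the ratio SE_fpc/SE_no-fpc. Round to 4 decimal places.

0.8084

f = n/N = 13203/38108 = 0.34646269.
SE_no-fpc = √(s²/n) = 0.18927544; SE_fpc = √((1−f)s²/n) = 0.1530134.
Ratio = √(1−f) = 0.80841655.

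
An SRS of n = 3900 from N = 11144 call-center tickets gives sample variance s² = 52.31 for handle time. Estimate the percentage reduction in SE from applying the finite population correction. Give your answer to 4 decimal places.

f = n/N = 3900/11144 = 0.34996411.
SE_no-fpc = √(s²/n) = 0.11581373; SE_fpc = √((1−f)s²/n) = 0.093374594.
Ratio = √(1−f) = 0.80624803. Reduction = 100·(1 − 0.80624803) = 19.3752%.

19.3752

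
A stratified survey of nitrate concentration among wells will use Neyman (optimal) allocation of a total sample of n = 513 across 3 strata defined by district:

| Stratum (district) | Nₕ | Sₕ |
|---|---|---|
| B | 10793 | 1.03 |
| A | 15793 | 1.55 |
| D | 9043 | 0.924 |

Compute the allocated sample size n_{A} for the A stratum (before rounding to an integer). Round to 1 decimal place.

Neyman allocation: nₕ = n·NₕSₕ / Σⱼ NⱼSⱼ.
Σ NⱼSⱼ = 10793·1.03 + 15793·1.55 + 9043·0.924 = 43951.672.
n_{A} = 513·15793·1.55 / 43951.672 = 285.7.

285.7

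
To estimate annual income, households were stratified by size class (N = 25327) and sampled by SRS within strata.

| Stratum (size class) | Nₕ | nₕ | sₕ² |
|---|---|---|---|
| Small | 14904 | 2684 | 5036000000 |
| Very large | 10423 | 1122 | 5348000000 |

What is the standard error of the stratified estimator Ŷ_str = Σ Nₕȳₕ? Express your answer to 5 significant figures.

2.8352 × 10^7

Var(Ŷ_str) = Σₕ Nₕ²(1 − fₕ)sₕ²/nₕ.
Small: 14904²·(1 − 2684/14904)·5036000000/2684 = 3.417254 × 10^14.
Very large: 10423²·(1 − 1122/10423)·5348000000/1122 = 4.6208399 × 10^14.
Sum = 8.0380939 × 10^14.
SE = √(8.0380939 × 10^14) = 2.8352 × 10^7.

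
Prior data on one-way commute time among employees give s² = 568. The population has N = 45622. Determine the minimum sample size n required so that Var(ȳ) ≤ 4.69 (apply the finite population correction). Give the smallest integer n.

Without fpc, n₀ = s²/D = 568/4.69 = 121.1087.
With fpc, (1 − n/N)·s²/n ≤ D requires n ≥ n₀/(1 + n₀/N) = 121.1087/(1 + 121.1087/45622) = 120.7881.
Rounding up, n = 121.

121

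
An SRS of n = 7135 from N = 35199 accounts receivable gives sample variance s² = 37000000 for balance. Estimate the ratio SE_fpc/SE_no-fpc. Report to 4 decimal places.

f = n/N = 7135/35199 = 0.20270462.
SE_no-fpc = √(s²/n) = 72.011834; SE_fpc = √((1−f)s²/n) = 64.300374.
Ratio = √(1−f) = 0.89291398.

0.8929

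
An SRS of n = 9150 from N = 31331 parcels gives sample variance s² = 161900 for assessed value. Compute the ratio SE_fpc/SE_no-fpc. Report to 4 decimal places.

0.8414

f = n/N = 9150/31331 = 0.29204302.
SE_no-fpc = √(s²/n) = 4.2064224; SE_fpc = √((1−f)s²/n) = 3.5392913.
Ratio = √(1−f) = 0.84140179.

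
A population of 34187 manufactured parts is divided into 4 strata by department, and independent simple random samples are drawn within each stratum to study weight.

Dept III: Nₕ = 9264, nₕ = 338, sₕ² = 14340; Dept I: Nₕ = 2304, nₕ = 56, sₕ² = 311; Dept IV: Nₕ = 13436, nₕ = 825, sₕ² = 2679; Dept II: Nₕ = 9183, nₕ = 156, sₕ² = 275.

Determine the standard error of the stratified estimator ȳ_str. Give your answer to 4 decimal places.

Var(ȳ_str) = Σₕ Wₕ²(1 − fₕ)sₕ²/nₕ with Wₕ = Nₕ/N, N = 34187.
Dept III: Wₕ = 0.27098020; term = 0.27098020²·(1 − 0.03648532)·14340/338 = 3.0016904.
Dept I: Wₕ = 0.06739404; term = 0.06739404²·(1 − 0.02430556)·311/56 = 0.024610994.
Dept IV: Wₕ = 0.39301489; term = 0.39301489²·(1 − 0.06140220)·2679/825 = 0.47077815.
Dept II: Wₕ = 0.26861088; term = 0.26861088²·(1 − 0.01698791)·275/156 = 0.12502997.
Sum = 3.6221095.
SE = √(3.6221095) = 1.9032.

1.9032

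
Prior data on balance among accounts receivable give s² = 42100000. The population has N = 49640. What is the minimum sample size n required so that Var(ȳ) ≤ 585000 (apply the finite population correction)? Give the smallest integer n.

Without fpc, n₀ = s²/D = 42100000/585000 = 71.9658.
With fpc, (1 − n/N)·s²/n ≤ D requires n ≥ n₀/(1 + n₀/N) = 71.9658/(1 + 71.9658/49640) = 71.8616.
Rounding up, n = 72.

72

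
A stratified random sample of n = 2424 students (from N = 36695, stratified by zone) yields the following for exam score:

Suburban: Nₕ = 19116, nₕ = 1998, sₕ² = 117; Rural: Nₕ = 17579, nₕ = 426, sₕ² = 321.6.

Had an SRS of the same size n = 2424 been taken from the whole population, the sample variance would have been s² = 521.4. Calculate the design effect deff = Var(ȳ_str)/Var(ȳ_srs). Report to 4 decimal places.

0.9124

Var(ȳ_str) = Σ Wₕ²(1−fₕ)sₕ²/nₕ with Wₕ = Nₕ/36695:
  Suburban: (19116/36695)²·(1−1998/19116)·117/1998 = 0.014230712
  Rural: (17579/36695)²·(1−426/17579)·321.6/426 = 0.16905457
  → Var(ȳ_str) = 0.18328528.
Var(ȳ_srs) = (1 − 2424/36695)·521.4/2424 = 0.20088999.
deff = 0.18328528 / 0.20088999 = 0.9124.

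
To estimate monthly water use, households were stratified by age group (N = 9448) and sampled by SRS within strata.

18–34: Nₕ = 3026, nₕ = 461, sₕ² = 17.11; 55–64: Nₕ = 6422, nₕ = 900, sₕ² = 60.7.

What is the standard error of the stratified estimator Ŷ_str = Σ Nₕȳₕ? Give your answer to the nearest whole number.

1637

Var(Ŷ_str) = Σₕ Nₕ²(1 − fₕ)sₕ²/nₕ.
18–34: 3026²·(1 − 461/3026)·17.11/461 = 288074.87.
55–64: 6422²·(1 − 900/6422)·60.7/900 = 2.391734 × 10^6.
Sum = 2.6798089 × 10^6.
SE = √(2.6798089 × 10^6) = 1637.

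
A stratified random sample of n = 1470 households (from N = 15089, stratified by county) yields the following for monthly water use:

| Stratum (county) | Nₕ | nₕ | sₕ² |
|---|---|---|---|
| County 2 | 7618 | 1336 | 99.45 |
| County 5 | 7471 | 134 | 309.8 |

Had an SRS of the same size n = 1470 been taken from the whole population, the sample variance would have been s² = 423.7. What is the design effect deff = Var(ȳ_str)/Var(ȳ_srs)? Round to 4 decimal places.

2.1997

Var(ȳ_str) = Σ Wₕ²(1−fₕ)sₕ²/nₕ with Wₕ = Nₕ/15089:
  County 2: (7618/15089)²·(1−1336/7618)·99.45/1336 = 0.015646468
  County 5: (7471/15089)²·(1−134/7471)·309.8/134 = 0.5566125
  → Var(ȳ_str) = 0.57225897.
Var(ȳ_srs) = (1 − 1470/15089)·423.7/1470 = 0.26015123.
deff = 0.57225897 / 0.26015123 = 2.1997.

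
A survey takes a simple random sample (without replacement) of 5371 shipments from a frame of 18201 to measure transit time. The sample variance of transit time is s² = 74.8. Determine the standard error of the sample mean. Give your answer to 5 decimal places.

0.09908

Under SRS without replacement, Var(ȳ) = (1 − f)·s²/n with f = n/N = 5371/18201 = 0.29509368.
Var(ȳ) = (1 − 0.29509368)·74.8/5371 = 0.70490632·0.013926643 = 0.0098169788.
SE(ȳ) = √(0.0098169788) = 0.09908.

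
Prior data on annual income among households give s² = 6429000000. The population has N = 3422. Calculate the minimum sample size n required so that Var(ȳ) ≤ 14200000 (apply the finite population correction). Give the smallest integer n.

400

Without fpc, n₀ = s²/D = 6429000000/14200000 = 452.7465.
With fpc, (1 − n/N)·s²/n ≤ D requires n ≥ n₀/(1 + n₀/N) = 452.7465/(1 + 452.7465/3422) = 399.8451.
Rounding up, n = 400.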